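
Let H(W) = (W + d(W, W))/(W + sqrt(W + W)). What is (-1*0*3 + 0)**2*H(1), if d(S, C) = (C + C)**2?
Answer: 0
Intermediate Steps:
d(S, C) = 4*C**2 (d(S, C) = (2*C)**2 = 4*C**2)
H(W) = (W + 4*W**2)/(W + sqrt(2)*sqrt(W)) (H(W) = (W + 4*W**2)/(W + sqrt(W + W)) = (W + 4*W**2)/(W + sqrt(2*W)) = (W + 4*W**2)/(W + sqrt(2)*sqrt(W)))
(-1*0*3 + 0)**2*H(1) = (-1*0*3 + 0)**2*(1*(1 + 4*1)/(1 + sqrt(2)*sqrt(1))) = (0*3 + 0)**2*(1*(1 + 4)/(1 + sqrt(2)*1)) = (0 + 0)**2*(1*5/(1 + sqrt(2))) = 0**2*(5/(1 + sqrt(2))) = 0*(5/(1 + sqrt(2))) = 0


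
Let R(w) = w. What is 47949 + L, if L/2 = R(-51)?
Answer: 47847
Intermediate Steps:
L = -102 (L = 2*(-51) = -102)
47949 + L = 47949 - 102 = 47847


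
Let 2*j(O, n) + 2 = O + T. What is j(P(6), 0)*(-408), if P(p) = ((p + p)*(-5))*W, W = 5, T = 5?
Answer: 60588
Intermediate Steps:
P(p) = -50*p (P(p) = ((p + p)*(-5))*5 = ((2*p)*(-5))*5 = -10*p*5 = -50*p)
j(O, n) = 3/2 + O/2 (j(O, n) = -1 + (O + 5)/2 = -1 + (5 + O)/2 = -1 + (5/2 + O/2) = 3/2 + O/2)
j(P(6), 0)*(-408) = (3/2 + (-50*6)/2)*(-408) = (3/2 + (½)*(-300))*(-408) = (3/2 - 150)*(-408) = -297/2*(-408) = 60588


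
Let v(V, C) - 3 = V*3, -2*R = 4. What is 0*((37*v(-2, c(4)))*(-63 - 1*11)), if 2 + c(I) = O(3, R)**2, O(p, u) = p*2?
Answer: 0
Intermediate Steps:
R = -2 (R = -1/2*4 = -2)
O(p, u) = 2*p
c(I) = 34 (c(I) = -2 + (2*3)**2 = -2 + 6**2 = -2 + 36 = 34)
v(V, C) = 3 + 3*V (v(V, C) = 3 + V*3 = 3 + 3*V)
0*((37*v(-2, c(4)))*(-63 - 1*11)) = 0*((37*(3 + 3*(-2)))*(-63 - 1*11)) = 0*((37*(3 - 6))*(-63 - 11)) = 0*((37*(-3))*(-74)) = 0*(-111*(-74)) = 0*8214 = 0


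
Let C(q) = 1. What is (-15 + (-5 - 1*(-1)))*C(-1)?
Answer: -19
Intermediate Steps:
(-15 + (-5 - 1*(-1)))*C(-1) = (-15 + (-5 - 1*(-1)))*1 = (-15 + (-5 + 1))*1 = (-15 - 4)*1 = -19*1 = -19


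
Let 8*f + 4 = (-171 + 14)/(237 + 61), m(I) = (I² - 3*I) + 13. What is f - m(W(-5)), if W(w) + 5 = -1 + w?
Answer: -399477/2384 ≈ -167.57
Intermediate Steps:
W(w) = -6 + w (W(w) = -5 + (-1 + w) = -6 + w)
m(I) = 13 + I² - 3*I
f = -1349/2384 (f = -½ + ((-171 + 14)/(237 + 61))/8 = -½ + (-157/298)/8 = -½ + (-157*1/298)/8 = -½ + (⅛)*(-157/298) = -½ - 157/2384 = -1349/2384 ≈ -0.56586)
f - m(W(-5)) = -1349/2384 - (13 + (-6 - 5)² - 3*(-6 - 5)) = -1349/2384 - (13 + (-11)² - 3*(-11)) = -1349/2384 - (13 + 121 + 33) = -1349/2384 - 1*167 = -1349/2384 - 167 = -399477/2384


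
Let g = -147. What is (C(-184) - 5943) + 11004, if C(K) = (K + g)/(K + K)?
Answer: 1862779/368 ≈ 5061.9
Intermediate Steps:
C(K) = (-147 + K)/(2*K) (C(K) = (K - 147)/(K + K) = (-147 + K)/((2*K)) = (-147 + K)*(1/(2*K)) = (-147 + K)/(2*K))
(C(-184) - 5943) + 11004 = ((1/2)*(-147 - 184)/(-184) - 5943) + 11004 = ((1/2)*(-1/184)*(-331) - 5943) + 11004 = (331/368 - 5943) + 11004 = -2186693/368 + 11004 = 1862779/368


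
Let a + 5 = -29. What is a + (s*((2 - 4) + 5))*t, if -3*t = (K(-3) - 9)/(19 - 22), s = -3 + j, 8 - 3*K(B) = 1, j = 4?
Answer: -326/9 ≈ -36.222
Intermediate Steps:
K(B) = 7/3 (K(B) = 8/3 - 1/3*1 = 8/3 - 1/3 = 7/3)
s = 1 (s = -3 + 4 = 1)
a = -34 (a = -5 - 29 = -34)
t = -20/27 (t = -(7/3 - 9)/(3*(19 - 22)) = -(-20)/(9*(-3)) = -(-20)*(-1)/(9*3) = -1/3*20/9 = -20/27 ≈ -0.74074)
a + (s*((2 - 4) + 5))*t = -34 + (1*((2 - 4) + 5))*(-20/27) = -34 + (1*(-2 + 5))*(-20/27) = -34 + (1*3)*(-20/27) = -34 + 3*(-20/27) = -34 - 20/9 = -326/9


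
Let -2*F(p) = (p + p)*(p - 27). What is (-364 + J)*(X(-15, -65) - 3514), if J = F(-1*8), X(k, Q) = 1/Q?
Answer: 147096684/65 ≈ 2.2630e+6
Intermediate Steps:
F(p) = -p*(-27 + p) (F(p) = -(p + p)*(p - 27)/2 = -2*p*(-27 + p)/2 = -p*(-27 + p))
J = -280 (J = (-1*8)*(27 - (-1)*8) = -8*(27 - 1*(-8)) = -8*(27 + 8) = -8*35 = -280)
(-364 + J)*(X(-15, -65) - 3514) = (-364 - 280)*(1/(-65) - 3514) = -644*(-1/65 - 3514) = -644*(-228411/65) = 147096684/65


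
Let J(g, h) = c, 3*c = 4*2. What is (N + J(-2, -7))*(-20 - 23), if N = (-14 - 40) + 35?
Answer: 2107/3 ≈ 702.33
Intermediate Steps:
N = -19 (N = -54 + 35 = -19)
c = 8/3 (c = (4*2)/3 = (⅓)*8 = 8/3 ≈ 2.6667)
J(g, h) = 8/3
(N + J(-2, -7))*(-20 - 23) = (-19 + 8/3)*(-20 - 23) = -49/3*(-43) = 2107/3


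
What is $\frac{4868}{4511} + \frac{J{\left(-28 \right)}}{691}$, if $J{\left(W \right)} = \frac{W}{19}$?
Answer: $\frac{63785664}{59224919} \approx 1.077$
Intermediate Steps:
$J{\left(W \right)} = \frac{W}{19}$ ($J{\left(W \right)} = W \frac{1}{19} = \frac{W}{19}$)
$\frac{4868}{4511} + \frac{J{\left(-28 \right)}}{691} = \frac{4868}{4511} + \frac{\frac{1}{19} \left(-28\right)}{691} = 4868 \cdot \frac{1}{4511} - \frac{28}{13129} = \frac{4868}{4511} - \frac{28}{13129} = \frac{63785664}{59224919}$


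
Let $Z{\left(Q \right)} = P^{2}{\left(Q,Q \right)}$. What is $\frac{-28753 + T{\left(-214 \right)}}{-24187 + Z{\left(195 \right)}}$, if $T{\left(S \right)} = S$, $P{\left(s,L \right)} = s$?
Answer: $- \frac{28967}{13838} \approx -2.0933$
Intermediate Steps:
$Z{\left(Q \right)} = Q^{2}$
$\frac{-28753 + T{\left(-214 \right)}}{-24187 + Z{\left(195 \right)}} = \frac{-28753 - 214}{-24187 + 195^{2}} = - \frac{28967}{-24187 + 38025} = - \frac{28967}{13838}$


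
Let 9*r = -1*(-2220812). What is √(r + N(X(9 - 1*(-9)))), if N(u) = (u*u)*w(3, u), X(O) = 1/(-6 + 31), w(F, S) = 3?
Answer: √1388007527/75 ≈ 496.75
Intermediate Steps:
X(O) = 1/25
N(u) = 3*u² (N(u) = (u*u)*3 = u²*3 = 3*u²)
r = 2220812/9 (r = (-1*(-2220812))/9 = (⅑)*2220812 = 2220812/9 ≈ 2.4676e+5)
√(r + N(X(9 - 1*(-9)))) = √(2220812/9 + 3*(1/25)²) = √(2220812/9 + 3*(1/625)) = √(2220812/9 + 3/625) = √(1388007527/5625) = √1388007527/75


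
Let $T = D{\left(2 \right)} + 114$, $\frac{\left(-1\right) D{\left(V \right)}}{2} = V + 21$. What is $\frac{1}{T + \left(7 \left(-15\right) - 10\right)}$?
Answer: $- \frac{1}{47} \approx -0.021277$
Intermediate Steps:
$D{\left(V \right)} = -42 - 2 V$ ($D{\left(V \right)} = - 2 \left(V + 21\right) = - 2 \left(21 + V\right) = -42 - 2 V$)
$T = 68$ ($T = \left(-42 - 4\right) + 114 = -46 + 114 = 68$)
$\frac{1}{T + \left(7 \left(-15\right) - 10\right)} = \frac{1}{68 + \left(7 \left(-15\right) - 10\right)} = \frac{1}{68 - 115} = \frac{1}{-47} = - \frac{1}{47}$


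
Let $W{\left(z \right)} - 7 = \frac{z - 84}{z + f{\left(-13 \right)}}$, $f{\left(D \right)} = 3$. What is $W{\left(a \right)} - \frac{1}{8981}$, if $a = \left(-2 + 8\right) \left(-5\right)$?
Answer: $\frac{907072}{80829} \approx 11.222$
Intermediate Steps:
$a = -30$ ($a = 6 \left(-5\right) = -30$)
$W{\left(z \right)} = 7 + \frac{-84 + z}{3 + z}$ ($W{\left(z \right)} = 7 + \frac{z - 84}{z + 3} = 7 + \frac{-84 + z}{3 + z}$)
$W{\left(a \right)} - \frac{1}{8981} = \frac{-63 + 8 \left(-30\right)}{3 - 30} - \frac{1}{8981} = \frac{-63 - 240}{-27} - \frac{1}{8981} = \left(- \frac{1}{27}\right) \left(-303\right) - \frac{1}{8981} = \frac{101}{9} - \frac{1}{8981} = \frac{907072}{80829}$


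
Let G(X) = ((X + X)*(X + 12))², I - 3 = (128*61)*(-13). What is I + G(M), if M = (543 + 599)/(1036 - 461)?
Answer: -10757986932314941/109312890625 ≈ -98415.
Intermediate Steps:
I = -101501 (I = 3 + (128*61)*(-13) = 3 + 7808*(-13) = 3 - 101504 = -101501)
M = 1142/575 ≈ 1.9861
G(X) = 4*X²*(12 + X)² (G(X) = ((2*X)*(12 + X))² = (2*X*(12 + X))² = 4*X²*(12 + X)²)
I + G(M) = -101501 + 4*(1142/575)²*(12 + 1142/575)² = -101501 + 4*(1304164/330625)*(8042/575)² = -101501 + 4*(1304164/330625)*(64673764/330625) = -101501 + 337380779013184/109312890625 = -10757986932314941/109312890625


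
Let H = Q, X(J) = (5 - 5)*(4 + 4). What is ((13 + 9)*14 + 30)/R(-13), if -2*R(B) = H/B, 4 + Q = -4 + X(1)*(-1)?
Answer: -2197/2 ≈ -1098.5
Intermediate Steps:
X(J) = 0 (X(J) = 0*8 = 0)
Q = -8 (Q = -4 + (-4 + 0*(-1)) = -4 + (-4 + 0) = -4 - 4 = -8)
H = -8
R(B) = 4/B (R(B) = -(-4)/B = 4/B)
((13 + 9)*14 + 30)/R(-13) = ((13 + 9)*14 + 30)/((4/(-13))) = (22*14 + 30)/((4*(-1/13))) = (308 + 30)/(-4/13) = 338*(-13/4) = -2197/2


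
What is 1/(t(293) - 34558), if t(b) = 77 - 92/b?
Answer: -293/10103025 ≈ -2.9001e-5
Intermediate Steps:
t(b) = 77 - 92/b
1/(t(293) - 34558) = 1/((77 - 92/293) - 34558) = 1/(22469/293 - 34558) = 1/(-10103025/293) = -293/10103025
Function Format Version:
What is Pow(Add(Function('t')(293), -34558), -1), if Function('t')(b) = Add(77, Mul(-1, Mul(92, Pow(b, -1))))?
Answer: Rational(-293, 10103025) ≈ -2.9001e-5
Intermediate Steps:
Function('t')(b) = Add(77, Mul(-92, Pow(b, -1)))
Pow(Add(Function('t')(293), -34558), -1) = Pow(Add(Add(77, Mul(-92, Pow(293, -1))), -34558), -1) = Pow(Add(Add(77, Mul(-92, Rational(1, 293))), -34558), -1) = Pow(Add(Add(77, Rational(-92, 293)), -34558), -1) = Pow(Add(Rational(22469, 293), -34558), -1) = Pow(Rational(-10103025, 293), -1) = Rational(-293, 10103025)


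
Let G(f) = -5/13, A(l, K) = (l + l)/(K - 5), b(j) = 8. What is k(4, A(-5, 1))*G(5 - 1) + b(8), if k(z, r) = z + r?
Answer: 11/2 ≈ 5.5000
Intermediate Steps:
A(l, K) = 2*l/(-5 + K) (A(l, K) = (2*l)/(-5 + K) = 2*l/(-5 + K))
G(f) = -5/13 (G(f) = -5*1/13 = -5/13)
k(z, r) = r + z
k(4, A(-5, 1))*G(5 - 1) + b(8) = (2*(-5)/(-5 + 1) + 4)*(-5/13) + 8 = (2*(-5)/(-4) + 4)*(-5/13) + 8 = (2*(-5)*(-¼) + 4)*(-5/13) + 8 = (5/2 + 4)*(-5/13) + 8 = (13/2)*(-5/13) + 8 = -5/2 + 8 = 11/2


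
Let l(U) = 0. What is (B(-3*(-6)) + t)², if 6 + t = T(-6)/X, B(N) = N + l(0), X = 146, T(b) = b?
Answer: 762129/5329 ≈ 143.02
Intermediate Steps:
B(N) = N (B(N) = N + 0 = N)
t = -441/73 (t = -6 - 6/146 = -6 - 6*1/146 = -6 - 3/73 = -441/73 ≈ -6.0411)
(B(-3*(-6)) + t)² = (-3*(-6) - 441/73)² = (18 - 441/73)² = (873/73)² = 762129/5329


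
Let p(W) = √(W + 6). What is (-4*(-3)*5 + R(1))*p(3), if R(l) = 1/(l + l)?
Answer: 363/2 ≈ 181.50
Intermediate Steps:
R(l) = 1/(2*l)
p(W) = √(6 + W)
(-4*(-3)*5 + R(1))*p(3) = (-4*(-3)*5 + (½)/1)*√(6 + 3) = (12*5 + (½)*1)*√9 = (60 + ½)*3 = (121/2)*3 = 363/2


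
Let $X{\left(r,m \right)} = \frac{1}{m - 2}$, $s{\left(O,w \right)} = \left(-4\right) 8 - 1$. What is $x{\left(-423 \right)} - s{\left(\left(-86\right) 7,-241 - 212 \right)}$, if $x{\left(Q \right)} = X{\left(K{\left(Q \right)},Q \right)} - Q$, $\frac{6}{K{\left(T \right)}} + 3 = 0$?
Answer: $\frac{193799}{425} \approx 456.0$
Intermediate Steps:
$s{\left(O,w \right)} = -33$ ($s{\left(O,w \right)} = -32 - 1 = -33$)
$K{\left(T \right)} = -2$ ($K{\left(T \right)} = \frac{6}{-3 + 0} = \frac{6}{-3} = 6 \left(- \frac{1}{3}\right) = -2$)
$X{\left(r,m \right)} = \frac{1}{-2 + m}$
$x{\left(Q \right)} = \frac{1}{-2 + Q} - Q$
$x{\left(-423 \right)} - s{\left(\left(-86\right) 7,-241 - 212 \right)} = \frac{1 - - 423 \left(-2 - 423\right)}{-2 - 423} - -33 = \frac{1 - \left(-423\right) \left(-425\right)}{-425} + 33 = - \frac{1 - 179775}{425} + 33 = \left(- \frac{1}{425}\right) \left(-179774\right) + 33 = \frac{179774}{425} + 33 = \frac{193799}{425}$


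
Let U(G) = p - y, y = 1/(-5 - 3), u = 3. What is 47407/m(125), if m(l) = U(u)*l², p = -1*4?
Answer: -379256/484375 ≈ -0.78298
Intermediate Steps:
y = -⅛ (y = 1/(-8) = -⅛ ≈ -0.12500)
p = -4
U(G) = -31/8 (U(G) = -4 - 1*(-⅛) = -4 + ⅛ = -31/8)
m(l) = -31*l²/8
47407/m(125) = 47407/((-31/8*125²)) = 47407/((-31/8*15625)) = 47407/(-484375/8) = 47407*(-8/484375) = -379256/484375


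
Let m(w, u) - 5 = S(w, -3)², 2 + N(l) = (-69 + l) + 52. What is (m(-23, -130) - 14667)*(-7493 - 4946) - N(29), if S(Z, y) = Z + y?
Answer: 173971844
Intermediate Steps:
N(l) = -19 + l (N(l) = -2 + ((-69 + l) + 52) = -2 + (-17 + l) = -19 + l)
m(w, u) = 5 + (-3 + w)² (m(w, u) = 5 + (w - 3)² = 5 + (-3 + w)²)
(m(-23, -130) - 14667)*(-7493 - 4946) - N(29) = ((5 + (-3 - 23)²) - 14667)*(-7493 - 4946) - (-19 + 29) = ((5 + (-26)²) - 14667)*(-12439) - 1*10 = ((5 + 676) - 14667)*(-12439) - 10 = (681 - 14667)*(-12439) - 10 = -13986*(-12439) - 10 = 173971854 - 10 = 173971844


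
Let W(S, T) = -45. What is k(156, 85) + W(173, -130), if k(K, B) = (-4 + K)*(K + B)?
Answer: 36587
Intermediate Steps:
k(K, B) = (-4 + K)*(B + K)
k(156, 85) + W(173, -130) = (156**2 - 4*85 - 4*156 + 85*156) - 45 = (24336 - 340 - 624 + 13260) - 45 = 36632 - 45 = 36587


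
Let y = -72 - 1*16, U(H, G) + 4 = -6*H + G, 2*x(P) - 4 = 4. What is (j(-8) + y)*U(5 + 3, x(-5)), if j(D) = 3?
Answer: 4080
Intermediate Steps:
x(P) = 4 (x(P) = 2 + (½)*4 = 2 + 2 = 4)
U(H, G) = -4 + G - 6*H (U(H, G) = -4 + (-6*H + G) = -4 + (G - 6*H) = -4 + G - 6*H)
y = -88 (y = -72 - 16 = -88)
(j(-8) + y)*U(5 + 3, x(-5)) = (3 - 88)*(-4 + 4 - 6*(5 + 3)) = -85*(-4 + 4 - 6*8) = -85*(-4 + 4 - 48) = -85*(-48) = 4080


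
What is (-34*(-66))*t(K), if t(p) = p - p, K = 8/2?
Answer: 0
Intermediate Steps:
K = 4 (K = 8*(½) = 4)
t(p) = 0
(-34*(-66))*t(K) = -34*(-66)*0 = 2244*0 = 0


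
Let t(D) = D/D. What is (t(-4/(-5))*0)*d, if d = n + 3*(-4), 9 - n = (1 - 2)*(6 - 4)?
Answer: 0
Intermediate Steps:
n = 11 (n = 9 - (1 - 2)*(6 - 4) = 9 - (-1)*2 = 9 - 1*(-2) = 9 + 2 = 11)
t(D) = 1
d = -1 (d = 11 + 3*(-4) = 11 - 12 = -1)
(t(-4/(-5))*0)*d = (1*0)*(-1) = 0*(-1) = 0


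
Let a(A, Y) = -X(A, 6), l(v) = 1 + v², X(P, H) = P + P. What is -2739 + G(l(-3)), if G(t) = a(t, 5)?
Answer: -2759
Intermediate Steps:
X(P, H) = 2*P
a(A, Y) = -2*A
G(t) = -2*t
-2739 + G(l(-3)) = -2739 - 2*(1 + (-3)²) = -2739 - 2*(1 + 9) = -2739 - 2*10 = -2739 - 20 = -2759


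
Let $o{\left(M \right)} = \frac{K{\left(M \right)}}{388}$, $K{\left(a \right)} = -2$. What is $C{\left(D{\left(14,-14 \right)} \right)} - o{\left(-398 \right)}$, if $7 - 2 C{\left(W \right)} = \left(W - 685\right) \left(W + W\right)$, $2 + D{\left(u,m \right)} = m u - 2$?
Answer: $- \frac{17168660}{97} \approx -1.77 \cdot 10^{5}$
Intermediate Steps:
$D{\left(u,m \right)} = -4 + m u$ ($D{\left(u,m \right)} = -2 + \left(m u - 2\right) = -2 + \left(-2 + m u\right) = -4 + m u$)
$C{\left(W \right)} = \frac{7}{2} - W \left(-685 + W\right)$ ($C{\left(W \right)} = \frac{7}{2} - \frac{\left(W - 685\right) \left(W + W\right)}{2} = \frac{7}{2} - \frac{\left(-685 + W\right) 2 W}{2} = \frac{7}{2} - \frac{2 W \left(-685 + W\right)}{2} = \frac{7}{2} - W \left(-685 + W\right)$)
$o{\left(M \right)} = - \frac{1}{194}$ ($o{\left(M \right)} = - \frac{2}{388} = \left(-2\right) \frac{1}{388} = - \frac{1}{194}$)
$C{\left(D{\left(14,-14 \right)} \right)} - o{\left(-398 \right)} = \left(\frac{7}{2} - \left(-4 - 196\right)^{2} + 685 \left(-4 - 196\right)\right) - - \frac{1}{194} = \left(\frac{7}{2} - \left(-4 - 196\right)^{2} + 685 \left(-4 - 196\right)\right) + \frac{1}{194} = \left(\frac{7}{2} - \left(-200\right)^{2} + 685 \left(-200\right)\right) + \frac{1}{194} = \left(\frac{7}{2} - 40000 - 137000\right) + \frac{1}{194} = - \frac{353993}{2} + \frac{1}{194} = - \frac{17168660}{97}$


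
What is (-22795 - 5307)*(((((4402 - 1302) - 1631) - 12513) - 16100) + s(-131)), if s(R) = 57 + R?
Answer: 764880236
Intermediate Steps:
(-22795 - 5307)*(((((4402 - 1302) - 1631) - 12513) - 16100) + s(-131)) = (-22795 - 5307)*(((((4402 - 1302) - 1631) - 12513) - 16100) + (57 - 131)) = -28102*((((3100 - 1631) - 12513) - 16100) - 74) = -28102*(((1469 - 12513) - 16100) - 74) = -28102*((-11044 - 16100) - 74) = -28102*(-27144 - 74) = -28102*(-27218) = 764880236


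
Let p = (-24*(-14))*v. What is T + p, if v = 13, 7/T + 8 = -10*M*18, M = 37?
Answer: 29125817/6668 ≈ 4368.0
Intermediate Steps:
T = -7/6668 (T = 7/(-8 - 10*37*18) = 7/(-8 - 370*18) = 7/(-8 - 6660) = 7/(-6668) = 7*(-1/6668) = -7/6668 ≈ -0.0010498)
p = 4368 (p = -24*(-14)*13 = 336*13 = 4368)
T + p = -7/6668 + 4368 = 29125817/6668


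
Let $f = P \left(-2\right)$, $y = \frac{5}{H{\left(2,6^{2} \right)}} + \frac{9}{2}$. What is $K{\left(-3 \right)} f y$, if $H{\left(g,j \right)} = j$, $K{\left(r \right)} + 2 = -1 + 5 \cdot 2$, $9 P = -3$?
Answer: $\frac{1169}{54} \approx 21.648$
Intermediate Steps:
$P = - \frac{1}{3}$ ($P = \frac{1}{9} \left(-3\right) = - \frac{1}{3} \approx -0.33333$)
$K{\left(r \right)} = 7$ ($K{\left(r \right)} = -2 + \left(-1 + 5 \cdot 2\right) = -2 + \left(-1 + 10\right) = -2 + 9 = 7$)
$y = \frac{167}{36}$ ($y = \frac{5}{6^{2}} + \frac{9}{2} = \frac{5}{36} + 9 \cdot \frac{1}{2} = 5 \cdot \frac{1}{36} + \frac{9}{2} = \frac{5}{36} + \frac{9}{2} = \frac{167}{36} \approx 4.6389$)
$f = \frac{2}{3}$ ($f = \left(- \frac{1}{3}\right) \left(-2\right) = \frac{2}{3} \approx 0.66667$)
$K{\left(-3 \right)} f y = 7 \cdot \frac{2}{3} \cdot \frac{167}{36} = \frac{14}{3} \cdot \frac{167}{36} = \frac{1169}{54}$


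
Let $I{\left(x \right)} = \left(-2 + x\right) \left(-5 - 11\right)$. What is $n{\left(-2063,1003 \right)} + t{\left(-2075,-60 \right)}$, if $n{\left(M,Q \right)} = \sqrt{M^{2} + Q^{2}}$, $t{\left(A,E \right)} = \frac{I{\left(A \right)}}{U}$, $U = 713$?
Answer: $\frac{1072}{23} + \sqrt{5261978} \approx 2340.5$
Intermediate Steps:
$I{\left(x \right)} = 32 - 16 x$ ($I{\left(x \right)} = \left(-2 + x\right) \left(-16\right) = 32 - 16 x$)
$t{\left(A,E \right)} = \frac{32}{713} - \frac{16 A}{713}$ ($t{\left(A,E \right)} = \frac{32 - 16 A}{713} = \left(32 - 16 A\right) \frac{1}{713} = \frac{32}{713} - \frac{16 A}{713}$)
$n{\left(-2063,1003 \right)} + t{\left(-2075,-60 \right)} = \sqrt{\left(-2063\right)^{2} + 1003^{2}} + \left(\frac{32}{713} - - \frac{33200}{713}\right) = \sqrt{4255969 + 1006009} + \left(\frac{32}{713} + \frac{33200}{713}\right) = \sqrt{5261978} + \frac{1072}{23} = \frac{1072}{23} + \sqrt{5261978}$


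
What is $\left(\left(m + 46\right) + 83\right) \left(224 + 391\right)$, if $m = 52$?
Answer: $111315$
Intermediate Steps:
$\left(\left(m + 46\right) + 83\right) \left(224 + 391\right) = \left(\left(52 + 46\right) + 83\right) \left(224 + 391\right) = \left(98 + 83\right) 615 = 181 \cdot 615 = 111315$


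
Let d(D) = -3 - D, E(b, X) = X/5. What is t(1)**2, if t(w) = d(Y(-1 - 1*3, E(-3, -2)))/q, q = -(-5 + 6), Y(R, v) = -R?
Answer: 49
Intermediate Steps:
E(b, X) = X/5 (E(b, X) = X*(1/5) = X/5)
q = -1 (q = -1*1 = -1)
t(w) = 7 (t(w) = (-3 - (-1)*(-1 - 1*3))/(-1) = (-3 - (-1)*(-1 - 3))*(-1) = (-3 - (-1)*(-4))*(-1) = (-3 - 1*4)*(-1) = (-3 - 4)*(-1) = -7*(-1) = 7)
t(1)**2 = 7**2 = 49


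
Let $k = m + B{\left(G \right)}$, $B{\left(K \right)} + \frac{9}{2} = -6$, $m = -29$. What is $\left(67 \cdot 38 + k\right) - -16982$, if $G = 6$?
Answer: $\frac{38977}{2} \approx 19489.0$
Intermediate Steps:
$B{\left(K \right)} = - \frac{21}{2}$ ($B{\left(K \right)} = - \frac{9}{2} - 6 = - \frac{21}{2}$)
$k = - \frac{79}{2}$ ($k = -29 - \frac{21}{2} = - \frac{79}{2} \approx -39.5$)
$\left(67 \cdot 38 + k\right) - -16982 = \left(67 \cdot 38 - \frac{79}{2}\right) - -16982 = \left(2546 - \frac{79}{2}\right) + 16982 = \frac{5013}{2} + 16982 = \frac{38977}{2}$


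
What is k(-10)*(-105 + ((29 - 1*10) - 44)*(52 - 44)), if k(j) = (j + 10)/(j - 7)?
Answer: 0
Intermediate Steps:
k(j) = (10 + j)/(-7 + j)
k(-10)*(-105 + ((29 - 1*10) - 44)*(52 - 44)) = ((10 - 10)/(-7 - 10))*(-105 + ((29 - 1*10) - 44)*(52 - 44)) = (0/(-17))*(-105 + ((29 - 10) - 44)*8) = (-1/17*0)*(-105 + (19 - 44)*8) = 0*(-105 - 25*8) = 0*(-105 - 200) = 0*(-305) = 0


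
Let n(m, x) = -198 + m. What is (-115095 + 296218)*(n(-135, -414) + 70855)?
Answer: 12773156206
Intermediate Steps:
(-115095 + 296218)*(n(-135, -414) + 70855) = (-115095 + 296218)*((-198 - 135) + 70855) = 181123*(-333 + 70855) = 181123*70522 = 12773156206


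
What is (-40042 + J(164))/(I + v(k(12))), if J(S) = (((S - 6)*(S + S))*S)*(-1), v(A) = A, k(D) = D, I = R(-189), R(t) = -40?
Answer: 4269589/14 ≈ 3.0497e+5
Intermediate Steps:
I = -40
J(S) = -2*S²*(-6 + S) (J(S) = (((-6 + S)*(2*S))*S)*(-1) = ((2*S*(-6 + S))*S)*(-1) = (2*S²*(-6 + S))*(-1) = -2*S²*(-6 + S))
(-40042 + J(164))/(I + v(k(12))) = (-40042 + 2*164²*(6 - 1*164))/(-40 + 12) = (-40042 + 2*26896*(6 - 164))/(-28) = (-40042 + 2*26896*(-158))*(-1/28) = (-40042 - 8499136)*(-1/28) = -8539178*(-1/28) = 4269589/14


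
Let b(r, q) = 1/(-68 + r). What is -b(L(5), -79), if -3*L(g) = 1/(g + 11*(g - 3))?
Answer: 81/5509 ≈ 0.014703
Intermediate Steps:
L(g) = -1/(3*(-33 + 12*g)) (L(g) = -1/(3*(g + 11*(g - 3))) = -1/(3*(g + 11*(-3 + g))) = -1/(3*(g + (-33 + 11*g))) = -1/(3*(-33 + 12*g)))
-b(L(5), -79) = -1/(-68 - 1/(-99 + 36*5)) = -1/(-68 - 1/(-99 + 180)) = -1/(-68 - 1/81) = -1/(-5509/81) = -1*(-81/5509) = 81/5509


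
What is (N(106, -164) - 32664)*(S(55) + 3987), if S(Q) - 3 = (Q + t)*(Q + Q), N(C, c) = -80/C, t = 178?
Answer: -51279091840/53 ≈ -9.6753e+8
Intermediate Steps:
S(Q) = 3 + 2*Q*(178 + Q) (S(Q) = 3 + (Q + 178)*(Q + Q) = 3 + (178 + Q)*(2*Q) = 3 + 2*Q*(178 + Q))
(N(106, -164) - 32664)*(S(55) + 3987) = (-80/106 - 32664)*((3 + 2*55**2 + 356*55) + 3987) = (-80*1/106 - 32664)*((3 + 2*3025 + 19580) + 3987) = (-40/53 - 32664)*((3 + 6050 + 19580) + 3987) = -1731232*(25633 + 3987)/53 = -1731232/53*29620 = -51279091840/53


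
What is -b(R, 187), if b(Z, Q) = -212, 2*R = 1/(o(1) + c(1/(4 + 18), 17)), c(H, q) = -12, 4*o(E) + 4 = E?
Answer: 212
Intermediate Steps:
o(E) = -1 + E/4
R = -2/51 (R = 1/(2*((-1 + (1/4)*1) - 12)) = 1/(2*((-1 + 1/4) - 12)) = 1/(2*(-3/4 - 12)) = 1/(2*(-51/4)) = (1/2)*(-4/51) = -2/51 ≈ -0.039216)
-b(R, 187) = -1*(-212) = 212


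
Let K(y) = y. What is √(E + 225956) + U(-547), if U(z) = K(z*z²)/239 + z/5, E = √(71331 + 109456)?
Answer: -818467348/1195 + √(225956 + √180787) ≈ -6.8443e+5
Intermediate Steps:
E = √180787 ≈ 425.19
U(z) = z/5 + z³/239 (U(z) = (z*z²)/239 + z/5 = z³*(1/239) + z*(⅕) = z³/239 + z/5 = z/5 + z³/239)
√(E + 225956) + U(-547) = √(√180787 + 225956) + ((⅕)*(-547) + (1/239)*(-547)³) = √(225956 + √180787) + (-547/5 + (1/239)*(-163667323)) = √(225956 + √180787) + (-547/5 - 163667323/239) = √(225956 + √180787) - 818467348/1195 = -818467348/1195 + √(225956 + √180787)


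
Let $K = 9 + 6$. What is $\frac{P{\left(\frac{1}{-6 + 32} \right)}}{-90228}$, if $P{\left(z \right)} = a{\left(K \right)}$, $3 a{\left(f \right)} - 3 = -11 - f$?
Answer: $\frac{23}{270684} \approx 8.497 \cdot 10^{-5}$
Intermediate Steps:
$K = 15$
$a{\left(f \right)} = - \frac{8}{3} - \frac{f}{3}$ ($a{\left(f \right)} = 1 + \frac{-11 - f}{3} = 1 - \left(\frac{11}{3} + \frac{f}{3}\right) = - \frac{8}{3} - \frac{f}{3}$)
$P{\left(z \right)} = - \frac{23}{3}$ ($P{\left(z \right)} = - \frac{8}{3} - 5 = - \frac{23}{3}$)
$\frac{P{\left(\frac{1}{-6 + 32} \right)}}{-90228} = - \frac{23}{3 \left(-90228\right)} = \left(- \frac{23}{3}\right) \left(- \frac{1}{90228}\right) = \frac{23}{270684}$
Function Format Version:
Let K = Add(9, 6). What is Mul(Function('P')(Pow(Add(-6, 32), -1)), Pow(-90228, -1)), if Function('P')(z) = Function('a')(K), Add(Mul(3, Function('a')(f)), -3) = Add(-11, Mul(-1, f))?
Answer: Rational(23, 270684) ≈ 8.4970e-5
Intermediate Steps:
K = 15
Function('a')(f) = Add(Rational(-8, 3), Mul(Rational(-1, 3), f)) (Function('a')(f) = Add(1, Mul(Rational(1, 3), Add(-11, Mul(-1, f)))) = Add(1, Add(Rational(-11, 3), Mul(Rational(-1, 3), f))) = Add(Rational(-8, 3), Mul(Rational(-1, 3), f)))
Function('P')(z) = Rational(-23, 3) (Function('P')(z) = Add(Rational(-8, 3), Mul(Rational(-1, 3), 15)) = Add(Rational(-8, 3), -5) = Rational(-23, 3))
Mul(Function('P')(Pow(Add(-6, 32), -1)), Pow(-90228, -1)) = Mul(Rational(-23, 3), Pow(-90228, -1)) = Mul(Rational(-23, 3), Rational(-1, 90228)) = Rational(23, 270684)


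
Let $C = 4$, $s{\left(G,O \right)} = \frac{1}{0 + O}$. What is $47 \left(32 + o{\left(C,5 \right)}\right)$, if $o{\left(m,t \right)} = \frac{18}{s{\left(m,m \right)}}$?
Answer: $4888$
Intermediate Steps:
$s{\left(G,O \right)} = \frac{1}{O}$
$o{\left(m,t \right)} = 18 m$ ($o{\left(m,t \right)} = \frac{18}{\frac{1}{m}} = 18 m$)
$47 \left(32 + o{\left(C,5 \right)}\right) = 47 \left(32 + 18 \cdot 4\right) = 47 \left(32 + 72\right) = 47 \cdot 104 = 4888$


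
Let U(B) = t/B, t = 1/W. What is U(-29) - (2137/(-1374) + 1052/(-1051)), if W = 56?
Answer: 2996723183/1172588088 ≈ 2.5556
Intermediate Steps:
t = 1/56 ≈ 0.017857
U(B) = 1/(56*B)
U(-29) - (2137/(-1374) + 1052/(-1051)) = (1/56)/(-29) - (2137/(-1374) + 1052/(-1051)) = (1/56)*(-1/29) - (2137*(-1/1374) + 1052*(-1/1051)) = -1/1624 - (-2137/1374 - 1052/1051) = -1/1624 - 1*(-3691435/1444074) = -1/1624 + 3691435/1444074 = 2996723183/1172588088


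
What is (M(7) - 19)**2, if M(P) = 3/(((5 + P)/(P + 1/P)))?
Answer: 58081/196 ≈ 296.33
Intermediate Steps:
M(P) = 3*(P + 1/P)/(5 + P) (M(P) = 3/(((5 + P)/(P + 1/P))) = 3*((P + 1/P)/(5 + P)) = 3*(P + 1/P)/(5 + P))
(M(7) - 19)**2 = (3*(1 + 7**2)/(7*(5 + 7)) - 19)**2 = (3*(1/7)*(1 + 49)/12 - 19)**2 = (3*(1/7)*(1/12)*50 - 19)**2 = (25/14 - 19)**2 = (-241/14)**2 = 58081/196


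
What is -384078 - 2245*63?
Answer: -525513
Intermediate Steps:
-384078 - 2245*63 = -384078 - 1*141435 = -384078 - 141435 = -525513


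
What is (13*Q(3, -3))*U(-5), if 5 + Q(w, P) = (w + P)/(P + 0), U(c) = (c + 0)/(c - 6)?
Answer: -325/11 ≈ -29.545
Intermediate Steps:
U(c) = c/(-6 + c)
Q(w, P) = -5 + (P + w)/P (Q(w, P) = -5 + (w + P)/(P + 0) = -5 + (P + w)/P)
(13*Q(3, -3))*U(-5) = (13*(-4 + 3/(-3)))*(-5/(-6 - 5)) = (13*(-4 + 3*(-1/3)))*(-5/(-11)) = (13*(-4 - 1))*(-5*(-1/11)) = (13*(-5))*(5/11) = -65*5/11 = -325/11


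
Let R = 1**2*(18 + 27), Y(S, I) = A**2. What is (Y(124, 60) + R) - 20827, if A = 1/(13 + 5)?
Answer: -6733367/324 ≈ -20782.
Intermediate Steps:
A = 1/18 ≈ 0.055556
Y(S, I) = 1/324 (Y(S, I) = (1/18)**2 = 1/324)
R = 45 (R = 1*45 = 45)
(Y(124, 60) + R) - 20827 = (1/324 + 45) - 20827 = 14581/324 - 20827 = -6733367/324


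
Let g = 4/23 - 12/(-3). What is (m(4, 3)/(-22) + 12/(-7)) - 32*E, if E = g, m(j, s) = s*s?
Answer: -480609/3542 ≈ -135.69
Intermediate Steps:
m(j, s) = s²
g = 96/23 (g = 4*(1/23) - 12*(-⅓) = 4/23 + 4 = 96/23 ≈ 4.1739)
E = 96/23 ≈ 4.1739
(m(4, 3)/(-22) + 12/(-7)) - 32*E = (3²/(-22) + 12/(-7)) - 32*96/23 = (9*(-1/22) + 12*(-⅐)) - 3072/23 = (-9/22 - 12/7) - 3072/23 = -327/154 - 3072/23 = -480609/3542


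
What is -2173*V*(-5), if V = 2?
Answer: 21730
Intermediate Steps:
-2173*V*(-5) = -4346*(-5) = -2173*(-10) = 21730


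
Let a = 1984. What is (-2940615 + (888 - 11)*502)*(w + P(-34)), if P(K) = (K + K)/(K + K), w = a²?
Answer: -9842063488777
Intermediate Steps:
w = 3936256 (w = 1984² = 3936256)
P(K) = 1 (P(K) = (2*K)/((2*K)) = (2*K)*(1/(2*K)) = 1)
(-2940615 + (888 - 11)*502)*(w + P(-34)) = (-2940615 + (888 - 11)*502)*(3936256 + 1) = (-2940615 + 877*502)*3936257 = (-2940615 + 440254)*3936257 = -2500361*3936257 = -9842063488777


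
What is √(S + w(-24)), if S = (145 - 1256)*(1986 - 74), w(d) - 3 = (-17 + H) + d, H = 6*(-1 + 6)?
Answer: 4*I*√132765 ≈ 1457.5*I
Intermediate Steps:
H = 30 (H = 6*5 = 30)
w(d) = 16 + d (w(d) = 3 + ((-17 + 30) + d) = 3 + (13 + d) = 16 + d)
S = -2124232 (S = -1111*1912 = -2124232)
√(S + w(-24)) = √(-2124232 + (16 - 24)) = √(-2124232 - 8) = √(-2124240) = 4*I*√132765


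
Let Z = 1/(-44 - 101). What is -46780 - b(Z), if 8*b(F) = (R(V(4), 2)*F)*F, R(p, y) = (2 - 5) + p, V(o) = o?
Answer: -7868396001/168200 ≈ -46780.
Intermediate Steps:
R(p, y) = -3 + p
Z = -1/145 (Z = 1/(-145) = -1/145 ≈ -0.0068966)
b(F) = F**2/8 (b(F) = (((-3 + 4)*F)*F)/8 = ((1*F)*F)/8 = (F*F)/8 = F**2/8)
-46780 - b(Z) = -46780 - (-1/145)**2/8 = -46780 - 1/(8*21025) = -46780 - 1*1/168200 = -46780 - 1/168200 = -7868396001/168200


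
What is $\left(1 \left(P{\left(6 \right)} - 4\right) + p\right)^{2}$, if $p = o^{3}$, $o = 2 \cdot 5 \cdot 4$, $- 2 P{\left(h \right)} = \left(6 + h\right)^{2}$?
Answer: $4086277776$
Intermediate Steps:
$P{\left(h \right)} = - \frac{\left(6 + h\right)^{2}}{2}$
$o = 40$ ($o = 10 \cdot 4 = 40$)
$p = 64000$ ($p = 40^{3} = 64000$)
$\left(1 \left(P{\left(6 \right)} - 4\right) + p\right)^{2} = \left(1 \left(- \frac{\left(6 + 6\right)^{2}}{2} - 4\right) + 64000\right)^{2} = \left(1 \left(- \frac{12^{2}}{2} - 4\right) + 64000\right)^{2} = \left(1 \left(\left(- \frac{1}{2}\right) 144 - 4\right) + 64000\right)^{2} = \left(1 \left(-72 - 4\right) + 64000\right)^{2} = \left(1 \left(-76\right) + 64000\right)^{2} = \left(-76 + 64000\right)^{2} = 63924^{2} = 4086277776$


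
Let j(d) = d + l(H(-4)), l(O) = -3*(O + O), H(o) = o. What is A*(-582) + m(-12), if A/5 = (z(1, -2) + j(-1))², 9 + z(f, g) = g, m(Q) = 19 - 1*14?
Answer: -419035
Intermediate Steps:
m(Q) = 5 (m(Q) = 19 - 14 = 5)
l(O) = -6*O
z(f, g) = -9 + g
j(d) = 24 + d (j(d) = d - 6*(-4) = d + 24 = 24 + d)
A = 720 (A = 5*((-9 - 2) + (24 - 1))² = 5*(-11 + 23)² = 5*12² = 5*144 = 720)
A*(-582) + m(-12) = 720*(-582) + 5 = -419040 + 5 = -419035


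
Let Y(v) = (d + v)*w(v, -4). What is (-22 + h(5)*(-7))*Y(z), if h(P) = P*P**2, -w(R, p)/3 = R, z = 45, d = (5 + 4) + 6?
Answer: 7265700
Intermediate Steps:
d = 15 (d = 9 + 6 = 15)
w(R, p) = -3*R
h(P) = P**3
Y(v) = -3*v*(15 + v) (Y(v) = (15 + v)*(-3*v) = -3*v*(15 + v))
(-22 + h(5)*(-7))*Y(z) = (-22 + 5**3*(-7))*(-3*45*(15 + 45)) = (-22 + 125*(-7))*(-3*45*60) = (-22 - 875)*(-8100) = -897*(-8100) = 7265700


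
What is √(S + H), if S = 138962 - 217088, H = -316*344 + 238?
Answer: 28*I*√238 ≈ 431.96*I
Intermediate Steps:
H = -108466 (H = -108704 + 238 = -108466)
S = -78126
√(S + H) = √(-78126 - 108466) = √(-186592) = 28*I*√238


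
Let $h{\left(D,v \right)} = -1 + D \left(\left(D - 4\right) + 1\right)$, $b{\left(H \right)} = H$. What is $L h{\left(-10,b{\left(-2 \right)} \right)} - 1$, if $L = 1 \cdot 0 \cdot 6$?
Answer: $-1$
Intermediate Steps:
$L = 0$ ($L = 0 \cdot 6 = 0$)
$h{\left(D,v \right)} = -1 + D \left(-3 + D\right)$ ($h{\left(D,v \right)} = -1 + D \left(\left(-4 + D\right) + 1\right) = -1 + D \left(-3 + D\right)$)
$L h{\left(-10,b{\left(-2 \right)} \right)} - 1 = 0 \left(-1 + \left(-10\right)^{2} - -30\right) - 1 = 0 \left(-1 + 100 + 30\right) - 1 = 0 \cdot 129 - 1 = 0 - 1 = -1$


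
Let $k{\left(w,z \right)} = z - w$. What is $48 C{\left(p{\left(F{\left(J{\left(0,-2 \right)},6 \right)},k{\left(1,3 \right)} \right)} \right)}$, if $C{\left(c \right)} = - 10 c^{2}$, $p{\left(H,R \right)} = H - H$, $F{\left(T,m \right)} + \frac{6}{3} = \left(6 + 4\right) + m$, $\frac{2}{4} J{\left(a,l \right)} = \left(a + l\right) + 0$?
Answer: $0$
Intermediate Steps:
$J{\left(a,l \right)} = 2 a + 2 l$ ($J{\left(a,l \right)} = 2 \left(\left(a + l\right) + 0\right) = 2 \left(a + l\right) = 2 a + 2 l$)
$F{\left(T,m \right)} = 8 + m$ ($F{\left(T,m \right)} = -2 + \left(\left(6 + 4\right) + m\right) = -2 + \left(10 + m\right) = 8 + m$)
$p{\left(H,R \right)} = 0$
$48 C{\left(p{\left(F{\left(J{\left(0,-2 \right)},6 \right)},k{\left(1,3 \right)} \right)} \right)} = 48 \left(- 10 \cdot 0^{2}\right) = 48 \left(\left(-10\right) 0\right) = 48 \cdot 0 = 0$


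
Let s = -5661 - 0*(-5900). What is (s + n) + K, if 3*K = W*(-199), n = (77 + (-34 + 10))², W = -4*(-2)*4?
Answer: -14924/3 ≈ -4974.7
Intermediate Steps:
W = 32 (W = 8*4 = 32)
n = 2809 (n = (77 - 24)² = 53² = 2809)
s = -5661 (s = -5661 - 1*0 = -5661 + 0 = -5661)
K = -6368/3 (K = (32*(-199))/3 = (⅓)*(-6368) = -6368/3 ≈ -2122.7)
(s + n) + K = (-5661 + 2809) - 6368/3 = -2852 - 6368/3 = -14924/3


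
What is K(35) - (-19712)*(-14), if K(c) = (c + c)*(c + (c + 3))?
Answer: -270858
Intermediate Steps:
K(c) = 2*c*(3 + 2*c) (K(c) = (2*c)*(c + (3 + c)) = (2*c)*(3 + 2*c) = 2*c*(3 + 2*c))
K(35) - (-19712)*(-14) = 2*35*(3 + 2*35) - (-19712)*(-14) = 2*35*(3 + 70) - 704*392 = 2*35*73 - 275968 = 5110 - 275968 = -270858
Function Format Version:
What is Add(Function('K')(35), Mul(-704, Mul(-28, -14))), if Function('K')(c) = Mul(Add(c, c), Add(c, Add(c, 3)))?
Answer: -270858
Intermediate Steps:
Function('K')(c) = Mul(2, c, Add(3, Mul(2, c))) (Function('K')(c) = Mul(Mul(2, c), Add(c, Add(3, c))) = Mul(Mul(2, c), Add(3, Mul(2, c))) = Mul(2, c, Add(3, Mul(2, c))))
Add(Function('K')(35), Mul(-704, Mul(-28, -14))) = Add(Mul(2, 35, Add(3, Mul(2, 35))), Mul(-704, Mul(-28, -14))) = Add(Mul(2, 35, Add(3, 70)), Mul(-704, 392)) = Add(Mul(2, 35, 73), -275968) = Add(5110, -275968) = -270858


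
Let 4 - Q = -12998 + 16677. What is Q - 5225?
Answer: -8900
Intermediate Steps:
Q = -3675 (Q = 4 - (-12998 + 16677) = 4 - 1*3679 = 4 - 3679 = -3675)
Q - 5225 = -3675 - 5225 = -8900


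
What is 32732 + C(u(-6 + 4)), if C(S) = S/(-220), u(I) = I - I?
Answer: 32732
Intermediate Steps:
u(I) = 0
C(S) = -S/220 (C(S) = S*(-1/220) = -S/220)
32732 + C(u(-6 + 4)) = 32732 - 1/220*0 = 32732 + 0 = 32732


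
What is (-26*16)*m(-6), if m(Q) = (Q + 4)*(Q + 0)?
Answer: -4992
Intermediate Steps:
m(Q) = Q*(4 + Q) (m(Q) = (4 + Q)*Q = Q*(4 + Q))
(-26*16)*m(-6) = (-26*16)*(-6*(4 - 6)) = -(-2496)*(-2) = -416*12 = -4992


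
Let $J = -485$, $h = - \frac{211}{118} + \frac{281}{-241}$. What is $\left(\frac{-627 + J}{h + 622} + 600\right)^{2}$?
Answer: $\frac{110902659080026524736}{309915849998329} \approx 3.5785 \cdot 10^{5}$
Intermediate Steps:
$h = - \frac{84009}{28438}$ ($h = \left(-211\right) \frac{1}{118} + 281 \left(- \frac{1}{241}\right) = - \frac{211}{118} - \frac{281}{241} = - \frac{84009}{28438} \approx -2.9541$)
$\left(\frac{-627 + J}{h + 622} + 600\right)^{2} = \left(\frac{-627 - 485}{- \frac{84009}{28438} + 622} + 600\right)^{2} = \left(- \frac{1112}{\frac{17604427}{28438}} + 600\right)^{2} = \left(\left(-1112\right) \frac{28438}{17604427} + 600\right)^{2} = \left(- \frac{31623056}{17604427} + 600\right)^{2} = \left(\frac{10531033144}{17604427}\right)^{2} = \frac{110902659080026524736}{309915849998329}$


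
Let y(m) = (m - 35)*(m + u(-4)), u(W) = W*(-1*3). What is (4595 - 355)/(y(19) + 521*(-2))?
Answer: -2120/769 ≈ -2.7568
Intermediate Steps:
u(W) = -3*W (u(W) = W*(-3) = -3*W)
y(m) = (-35 + m)*(12 + m) (y(m) = (m - 35)*(m - 3*(-4)) = (-35 + m)*(m + 12) = (-35 + m)*(12 + m))
(4595 - 355)/(y(19) + 521*(-2)) = (4595 - 355)/((-420 + 19² - 23*19) + 521*(-2)) = 4240/((-420 + 361 - 437) - 1042) = 4240/(-496 - 1042) = 4240/(-1538) = 4240*(-1/1538) = -2120/769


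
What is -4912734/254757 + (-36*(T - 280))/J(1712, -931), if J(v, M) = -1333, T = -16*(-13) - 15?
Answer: -2448857782/113197027 ≈ -21.634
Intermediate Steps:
T = 193 (T = 208 - 15 = 193)
-4912734/254757 + (-36*(T - 280))/J(1712, -931) = -4912734/254757 - 36*(193 - 280)/(-1333) = -4912734*1/254757 - 36*(-87)*(-1/1333) = -1637578/84919 + 3132*(-1/1333) = -1637578/84919 - 3132/1333 = -2448857782/113197027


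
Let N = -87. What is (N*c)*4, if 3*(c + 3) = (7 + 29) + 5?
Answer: -3712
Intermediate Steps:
c = 32/3 (c = -3 + ((7 + 29) + 5)/3 = -3 + (36 + 5)/3 = -3 + (1/3)*41 = -3 + 41/3 = 32/3 ≈ 10.667)
(N*c)*4 = -87*32/3*4 = -928*4 = -3712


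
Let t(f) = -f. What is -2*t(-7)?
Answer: -14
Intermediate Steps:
-2*t(-7) = -(-2)*(-7) = -2*7 = -14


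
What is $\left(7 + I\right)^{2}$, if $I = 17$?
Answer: $576$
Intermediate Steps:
$\left(7 + I\right)^{2} = \left(7 + 17\right)^{2} = 24^{2} = 576$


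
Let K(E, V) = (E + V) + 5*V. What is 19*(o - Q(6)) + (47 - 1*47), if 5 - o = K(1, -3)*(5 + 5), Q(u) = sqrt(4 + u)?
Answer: 3325 - 19*sqrt(10) ≈ 3264.9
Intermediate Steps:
K(E, V) = E + 6*V
o = 175 (o = 5 - (1 + 6*(-3))*(5 + 5) = 5 - (1 - 18)*10 = 5 - (-17)*10 = 5 - 1*(-170) = 5 + 170 = 175)
19*(o - Q(6)) + (47 - 1*47) = 19*(175 - sqrt(4 + 6)) + (47 - 1*47) = 19*(175 - sqrt(10)) + (47 - 47) = (3325 - 19*sqrt(10)) + 0 = 3325 - 19*sqrt(10)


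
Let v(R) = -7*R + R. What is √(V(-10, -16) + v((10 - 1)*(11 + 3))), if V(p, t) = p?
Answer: I*√766 ≈ 27.677*I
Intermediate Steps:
v(R) = -6*R
√(V(-10, -16) + v((10 - 1)*(11 + 3))) = √(-10 - 6*(10 - 1)*(11 + 3)) = √(-10 - 54*14) = √(-10 - 6*126) = √(-10 - 756) = √(-766) = I*√766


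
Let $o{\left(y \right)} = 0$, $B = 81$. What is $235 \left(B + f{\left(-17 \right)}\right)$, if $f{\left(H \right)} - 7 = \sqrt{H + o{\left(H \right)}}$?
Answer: $20680 + 235 i \sqrt{17} \approx 20680.0 + 968.93 i$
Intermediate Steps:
$f{\left(H \right)} = 7 + \sqrt{H}$ ($f{\left(H \right)} = 7 + \sqrt{H + 0} = 7 + \sqrt{H}$)
$235 \left(B + f{\left(-17 \right)}\right) = 235 \left(81 + \left(7 + \sqrt{-17}\right)\right) = 235 \left(81 + \left(7 + i \sqrt{17}\right)\right) = 235 \left(88 + i \sqrt{17}\right) = 20680 + 235 i \sqrt{17}$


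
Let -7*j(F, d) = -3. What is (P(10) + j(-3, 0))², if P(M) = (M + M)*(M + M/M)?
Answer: 2380849/49 ≈ 48589.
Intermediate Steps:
P(M) = 2*M*(1 + M) (P(M) = (2*M)*(M + 1) = (2*M)*(1 + M) = 2*M*(1 + M))
j(F, d) = 3/7 (j(F, d) = -⅐*(-3) = 3/7)
(P(10) + j(-3, 0))² = (2*10*(1 + 10) + 3/7)² = (2*10*11 + 3/7)² = (220 + 3/7)² = (1543/7)² = 2380849/49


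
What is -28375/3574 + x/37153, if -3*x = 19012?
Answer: -3230598013/398354466 ≈ -8.1099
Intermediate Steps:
x = -19012/3 (x = -1/3*19012 = -19012/3 ≈ -6337.3)
-28375/3574 + x/37153 = -28375/3574 - 19012/3/37153 = -28375*1/3574 - 19012/3*1/37153 = -28375/3574 - 19012/111459 = -3230598013/398354466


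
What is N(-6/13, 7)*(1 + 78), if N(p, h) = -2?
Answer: -158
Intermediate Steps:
N(-6/13, 7)*(1 + 78) = -2*(1 + 78) = -2*79 = -158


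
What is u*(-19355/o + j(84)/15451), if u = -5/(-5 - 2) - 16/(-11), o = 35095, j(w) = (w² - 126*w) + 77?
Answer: -2004796590/1192956259 ≈ -1.6805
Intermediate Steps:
j(w) = 77 + w² - 126*w
u = 167/77 (u = -5/(-7) - 16*(-1/11) = -5*(-⅐) + 16/11 = 5/7 + 16/11 = 167/77 ≈ 2.1688)
u*(-19355/o + j(84)/15451) = 167*(-19355/35095 + (77 + 84² - 126*84)/15451)/77 = 167*(-19355*1/35095 + (77 + 7056 - 10584)*(1/15451))/77 = 167*(-3871/7019 - 3451*1/15451)/77 = 167*(-3871/7019 - 3451/15451)/77 = (167/77)*(-84033390/108450569) = -2004796590/1192956259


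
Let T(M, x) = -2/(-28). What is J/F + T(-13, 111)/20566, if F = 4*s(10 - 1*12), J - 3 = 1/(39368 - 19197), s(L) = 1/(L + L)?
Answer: -17423412765/5807715004 ≈ -3.0000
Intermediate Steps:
s(L) = 1/(2*L)
J = 60514/20171 (J = 3 + 1/(39368 - 19197) = 3 + 1/20171 = 60514/20171 ≈ 3.0000)
F = -1 (F = 4*(1/(2*(10 - 1*12))) = 4*(1/(2*(10 - 12))) = 4*((½)/(-2)) = 4*((½)*(-½)) = 4*(-¼) = -1)
T(M, x) = 1/14 (T(M, x) = -2*(-1/28) = 1/14)
J/F + T(-13, 111)/20566 = (60514/20171)/(-1) + (1/14)/20566 = (60514/20171)*(-1) + (1/14)*(1/20566) = -60514/20171 + 1/287924 = -17423412765/5807715004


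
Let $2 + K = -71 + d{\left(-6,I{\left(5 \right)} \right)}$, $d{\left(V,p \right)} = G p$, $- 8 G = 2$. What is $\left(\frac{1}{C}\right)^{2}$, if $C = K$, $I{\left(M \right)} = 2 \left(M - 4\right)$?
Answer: $\frac{4}{21609} \approx 0.00018511$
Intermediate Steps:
$G = - \frac{1}{4}$ ($G = \left(- \frac{1}{8}\right) 2 = - \frac{1}{4} \approx -0.25$)
$I{\left(M \right)} = -8 + 2 M$ ($I{\left(M \right)} = 2 \left(-4 + M\right) = -8 + 2 M$)
$d{\left(V,p \right)} = - \frac{p}{4}$
$K = - \frac{147}{2}$ ($K = -2 - \left(71 + \frac{-8 + 2 \cdot 5}{4}\right) = -2 - \left(71 + \frac{-8 + 10}{4}\right) = -2 - \frac{143}{2} = - \frac{147}{2} \approx -73.5$)
$C = - \frac{147}{2} \approx -73.5$
$\left(\frac{1}{C}\right)^{2} = \left(\frac{1}{- \frac{147}{2}}\right)^{2} = \left(- \frac{2}{147}\right)^{2} = \frac{4}{21609}$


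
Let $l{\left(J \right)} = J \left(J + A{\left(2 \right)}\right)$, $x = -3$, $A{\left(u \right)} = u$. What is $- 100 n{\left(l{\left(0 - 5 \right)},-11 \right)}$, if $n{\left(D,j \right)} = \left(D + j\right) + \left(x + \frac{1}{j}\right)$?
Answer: $- \frac{1000}{11} \approx -90.909$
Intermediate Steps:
$l{\left(J \right)} = J \left(2 + J\right)$ ($l{\left(J \right)} = J \left(J + 2\right) = J \left(2 + J\right)$)
$n{\left(D,j \right)} = -3 + D + j + \frac{1}{j}$ ($n{\left(D,j \right)} = \left(D + j\right) - \left(3 - \frac{1}{j}\right) = -3 + D + j + \frac{1}{j}$)
$- 100 n{\left(l{\left(0 - 5 \right)},-11 \right)} = - 100 \left(-3 + \left(0 - 5\right) \left(2 + \left(0 - 5\right)\right) - 11 + \frac{1}{-11}\right) = - 100 \left(-3 - 5 \left(2 - 5\right) - 11 - \frac{1}{11}\right) = - 100 \left(-3 - -15 - 11 - \frac{1}{11}\right) = - 100 \left(-3 + 15 - 11 - \frac{1}{11}\right) = \left(-100\right) \frac{10}{11} = - \frac{1000}{11}$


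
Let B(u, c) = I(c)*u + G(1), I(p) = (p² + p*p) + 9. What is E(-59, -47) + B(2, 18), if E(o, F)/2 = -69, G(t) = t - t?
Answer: 1176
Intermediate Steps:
I(p) = 9 + 2*p² (I(p) = (p² + p²) + 9 = 2*p² + 9 = 9 + 2*p²)
G(t) = 0
E(o, F) = -138 (E(o, F) = 2*(-69) = -138)
B(u, c) = u*(9 + 2*c²) (B(u, c) = (9 + 2*c²)*u + 0 = u*(9 + 2*c²) + 0 = u*(9 + 2*c²))
E(-59, -47) + B(2, 18) = -138 + 2*(9 + 2*18²) = -138 + 2*(9 + 2*324) = -138 + 2*(9 + 648) = -138 + 2*657 = -138 + 1314 = 1176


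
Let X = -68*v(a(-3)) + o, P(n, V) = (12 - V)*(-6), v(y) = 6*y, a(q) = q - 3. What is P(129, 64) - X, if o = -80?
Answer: -2056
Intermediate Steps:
a(q) = -3 + q
P(n, V) = -72 + 6*V
X = 2368 (X = -408*(-3 - 3) - 80 = -408*(-6) - 80 = -68*(-36) - 80 = 2448 - 80 = 2368)
P(129, 64) - X = (-72 + 6*64) - 1*2368 = (-72 + 384) - 2368 = 312 - 2368 = -2056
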